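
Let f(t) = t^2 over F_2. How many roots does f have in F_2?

Evaluate at each of the 2 elements of F_2:
f(0) = 0 → root; f(1) = 1.
Roots: {0}.

1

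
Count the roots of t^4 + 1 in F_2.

Write f(t) = t^4 + 1.
Evaluate at each of the 2 elements of F_2:
f(0) = 1; f(1) = 0 → root.
Roots: {1}.

1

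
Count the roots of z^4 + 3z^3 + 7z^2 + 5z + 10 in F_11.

2

Write f(z) = z^4 + 3z^3 + 7z^2 + 5z + 10.
Evaluate at each of the 11 elements of F_11:
f(0) = 10; f(1) = 4; f(2) = 0 → root; f(3) = 8; f(4) = 7; f(5) = 0 → root; f(6) = 3; f(7) = 1; f(8) = 3; f(9) = 9; f(10) = 10.
Roots: {2, 5}.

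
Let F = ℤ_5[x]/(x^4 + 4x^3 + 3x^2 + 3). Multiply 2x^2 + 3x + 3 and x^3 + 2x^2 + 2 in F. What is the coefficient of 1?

Multiply in ℤ_5[x]: (2x^2 + 3x + 3)·(x^3 + 2x^2 + 2) = 2x^5 + 2x^4 + 4x^3 + x + 1.
Reduce using x^4 ≡ x^3 + 2x^2 + 2 (mod x^4 + 4x^3 + 3x^2 + 3).
Reduced: 2x^3 + 3x^2 + 4.

4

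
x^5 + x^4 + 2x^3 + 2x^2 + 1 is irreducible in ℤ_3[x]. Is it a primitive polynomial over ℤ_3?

Yes

Write f(x) = x^5 + x^4 + 2x^3 + 2x^2 + 1.
|GF(3^5)^×| = 3^5 − 1 = 242. Prime factorization: 242 = 2·11^2.
f is primitive ⇔ x has order 242 in GF(3)[x]/(f), i.e. x^(242/q) ≠ 1 for each prime q | 242.
x^(121) mod f = 2.
x^(22) mod f = x^4 + 2x + 1.
None equal 1, so x has full order 242; f is primitive.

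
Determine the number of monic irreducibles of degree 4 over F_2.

x^(2^4) − x is the product of all monic irreducibles of degree dividing 4; Möbius inversion gives N = (1/4) Σ μ(4/d)·2^d.
Divisors of 4: 1, 2, 4; μ(4/d) for each: 0, -1, 1.
Σ = − 2^2 + 2^4 = 12.
N = 12/4 = 3.

3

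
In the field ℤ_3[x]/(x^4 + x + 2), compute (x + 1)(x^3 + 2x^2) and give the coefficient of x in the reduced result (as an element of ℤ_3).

Multiply in ℤ_3[x]: (x + 1)·(x^3 + 2x^2) = x^4 + 2x^2.
Reduce using x^4 ≡ 2x + 1 (mod x^4 + x + 2).
Reduced: 2x^2 + 2x + 1.

2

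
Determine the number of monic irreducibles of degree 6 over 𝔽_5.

2580

x^(5^6) − x is the product of all monic irreducibles of degree dividing 6; Möbius inversion gives N = (1/6) Σ μ(6/d)·5^d.
Divisors of 6: 1, 2, 3, 6; μ(6/d) for each: 1, -1, -1, 1.
Σ = 5^1 − 5^2 − 5^3 + 5^6 = 15480.
N = 15480/6 = 2580.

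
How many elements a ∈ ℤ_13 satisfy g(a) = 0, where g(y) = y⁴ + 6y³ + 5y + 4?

4

Evaluate at each of the 13 elements of ℤ_13:
g(0) = 4; g(1) = 3; g(2) = 0 → root; g(3) = 2; g(4) = 1; g(5) = 0 → root; g(6) = 0 → root; g(7) = 0 → root; g(8) = 10; g(9) = 12; g(10) = 12; g(11) = 1; g(12) = 7.
Roots: {2, 5, 6, 7}.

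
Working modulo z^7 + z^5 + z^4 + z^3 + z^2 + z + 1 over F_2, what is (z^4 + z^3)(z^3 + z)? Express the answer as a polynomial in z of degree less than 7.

z^6 + z^3 + z^2 + z + 1

Multiply in F_2[z]: (z^4 + z^3)·(z^3 + z) = z^7 + z^6 + z^5 + z^4.
Reduce using z^7 ≡ z^5 + z^4 + z^3 + z^2 + z + 1 (mod z^7 + z^5 + z^4 + z^3 + z^2 + z + 1).
Reduced: z^6 + z^3 + z^2 + z + 1.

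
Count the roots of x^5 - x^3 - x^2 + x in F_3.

2

Write g(x) = x^5 - x^3 - x^2 + x.
Evaluate at each of the 3 elements of F_3:
g(0) = 0 → root; g(1) = 0 → root; g(2) = 1.
Roots: {0, 1}.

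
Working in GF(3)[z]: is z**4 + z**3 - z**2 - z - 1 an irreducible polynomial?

Write P(z) = z**4 + z**3 - z**2 - z - 1.
Check for roots in GF(3): P(0) = 2; P(1) = 2; P(2) = 2.
No roots, so no linear factors.
Monic irreducibles of degree 2 over GF(3): z**2 + 1, z**2 + z - 1, z**2 - z - 1.
None of them divide P (all give nonzero remainder).
No irreducible factor of degree ≤ 2 exists, so P is irreducible over GF(3).

Yes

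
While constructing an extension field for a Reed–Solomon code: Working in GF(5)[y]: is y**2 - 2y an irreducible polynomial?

Write h(y) = y**2 - 2y.
Check for roots in GF(5): h(0) = 0 → root; h(1) = 4; h(2) = 0 → root; h(3) = 3; h(4) = 3.
h(0) = 0, so (y) divides h(y); h is reducible.

No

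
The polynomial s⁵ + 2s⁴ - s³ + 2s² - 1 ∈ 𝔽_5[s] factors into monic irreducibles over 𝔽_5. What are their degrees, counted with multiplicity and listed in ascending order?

Write f(s) = s⁵ + 2s⁴ - s³ + 2s² - 1.
Roots in 𝔽_5: f(0) = 4; f(1) = 3; f(2) = 3; f(3) = 0 → root; f(4) = 3.
Linear factors from roots: (s + 2).
Complete factorization: f(s) = (s + 2)·(s⁴ - s² - s + 2).
Factor degrees with multiplicity: 1 + 4 = 5.

1, 4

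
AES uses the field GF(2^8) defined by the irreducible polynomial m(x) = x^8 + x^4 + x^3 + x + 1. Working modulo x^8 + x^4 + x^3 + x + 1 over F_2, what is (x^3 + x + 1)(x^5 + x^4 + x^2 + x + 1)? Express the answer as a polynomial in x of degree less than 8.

x^7 + x^6 + x^5 + x^4 + x^3 + x

Multiply in F_2[x]: (x^3 + x + 1)·(x^5 + x^4 + x^2 + x + 1) = x^8 + x^7 + x^6 + x^5 + 1.
Reduce using x^8 ≡ x^4 + x^3 + x + 1 (mod x^8 + x^4 + x^3 + x + 1).
Reduced: x^7 + x^6 + x^5 + x^4 + x^3 + x.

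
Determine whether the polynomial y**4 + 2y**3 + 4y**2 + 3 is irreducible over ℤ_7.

Yes

Write h(y) = y**4 + 2y**3 + 4y**2 + 3.
Check for roots in ℤ_7: h(0) = 3; h(1) = 3; h(2) = 2; h(3) = 6; h(4) = 3; h(5) = 5; h(6) = 6.
No roots, so no linear factors.
Degree-2 irreducible divisors: test the 21 monic irreducibles of degree 2 over GF(7).
None of them divide h (all give nonzero remainder).
No irreducible factor of degree ≤ 2 exists, so h is irreducible over GF(7).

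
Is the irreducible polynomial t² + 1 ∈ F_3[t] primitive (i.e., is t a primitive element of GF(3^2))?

Write f(t) = t² + 1.
|GF(3^2)^×| = 3^2 − 1 = 8. Prime factorization: 8 = 2^3.
f is primitive ⇔ t has order 8 in GF(3)[t]/(f), i.e. t^(8/q) ≠ 1 for each prime q | 8.
t^(4) mod f = 1
Since t^(4) = 1, the order of t divides 4 < 8; not primitive.

No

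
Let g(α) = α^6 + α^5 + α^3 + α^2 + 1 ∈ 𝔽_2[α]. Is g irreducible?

Check for roots in 𝔽_2: g(0) = 1; g(1) = 1.
No roots, so no linear factors.
Monic irreducibles of degree 2 over GF(2): α^2 + α + 1.
None of them divide g (all give nonzero remainder).
Monic irreducibles of degree 3 over GF(2): α^3 + α + 1, α^3 + α^2 + 1.
None of them divide g (all give nonzero remainder).
No irreducible factor of degree ≤ 3 exists, so g is irreducible over GF(2).

Yes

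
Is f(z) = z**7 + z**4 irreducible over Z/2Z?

No

Check for roots in Z/2Z: f(0) = 0 → root; f(1) = 0 → root.
f(0) = 0, so (z) divides f(z); f is reducible.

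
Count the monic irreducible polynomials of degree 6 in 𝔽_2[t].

The number of monic irreducibles of degree 6 over GF(2) is (1/6)·Σ_{d∣6} μ(6/d) 2^d.
Divisors of 6: 1, 2, 3, 6; μ(6/d) for each: 1, -1, -1, 1.
Σ = 2^1 − 2^2 − 2^3 + 2^6 = 54.
N = 54/6 = 9.

9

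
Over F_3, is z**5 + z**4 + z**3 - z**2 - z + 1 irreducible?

Write m(z) = z**5 + z**4 + z**3 - z**2 - z + 1.
Check for roots in F_3: m(0) = 1; m(1) = 2; m(2) = 0 → root.
m(2) = 0, so (z − 2) divides m(z); m is reducible.

No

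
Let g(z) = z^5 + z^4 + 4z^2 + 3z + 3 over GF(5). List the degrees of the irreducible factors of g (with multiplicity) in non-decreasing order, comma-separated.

2, 3

Roots in GF(5): g(0) = 3; g(1) = 2; g(2) = 3; g(3) = 2; g(4) = 4.
Complete factorization: g(z) = (z^2 + 4z + 1)·(z^3 + 2z^2 + z + 3).
Factor degrees with multiplicity: 2 + 3 = 5.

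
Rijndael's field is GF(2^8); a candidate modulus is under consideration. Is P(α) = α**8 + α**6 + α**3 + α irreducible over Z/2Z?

No

Check for roots in Z/2Z: P(0) = 0 → root; P(1) = 0 → root.
P(0) = 0, so (α) divides P(α); P is reducible.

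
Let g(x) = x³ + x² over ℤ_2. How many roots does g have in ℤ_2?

Evaluate at each of the 2 elements of ℤ_2:
g(0) = 0 → root; g(1) = 0 → root.
Roots: {0, 1}.

2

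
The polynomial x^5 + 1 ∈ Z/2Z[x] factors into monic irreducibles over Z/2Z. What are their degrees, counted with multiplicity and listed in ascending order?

Write h(x) = x^5 + 1.
Roots in Z/2Z: h(0) = 1; h(1) = 0 → root.
Linear factors from roots: (x + 1).
Complete factorization: h(x) = (x + 1)·(x^4 + x^3 + x^2 + x + 1).
Factor degrees with multiplicity: 1 + 4 = 5.

1, 4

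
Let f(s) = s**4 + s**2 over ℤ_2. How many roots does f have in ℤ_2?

Evaluate at each of the 2 elements of ℤ_2:
f(0) = 0 → root; f(1) = 0 → root.
Roots: {0, 1}.

2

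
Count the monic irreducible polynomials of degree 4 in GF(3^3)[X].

132678

The number of monic irreducibles of degree 4 over GF(27) is (1/4)·Σ_{d∣4} μ(4/d) 27^d.
Divisors of 4: 1, 2, 4; μ(4/d) for each: 0, -1, 1.
Σ = − 27^2 + 27^4 = 530712.
N = 530712/4 = 132678.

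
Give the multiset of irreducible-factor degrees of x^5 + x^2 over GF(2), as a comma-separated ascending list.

1, 1, 1, 2

Write g(x) = x^5 + x^2.
Roots in GF(2): g(0) = 0 → root; g(1) = 0 → root.
Linear factors from roots: (x), (x + 1).
Complete factorization: g(x) = (x + 1)·(x)^2·(x^2 + x + 1).
Factor degrees with multiplicity: 1 + 1 + 1 + 2 = 5.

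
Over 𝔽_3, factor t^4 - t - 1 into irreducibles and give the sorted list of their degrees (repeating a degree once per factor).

Write g(t) = t^4 - t - 1.
Roots in 𝔽_3: g(0) = 2; g(1) = 2; g(2) = 1.
Complete factorization: g(t) = (t^4 - t - 1).
Factor degrees with multiplicity: 4 = 4.

4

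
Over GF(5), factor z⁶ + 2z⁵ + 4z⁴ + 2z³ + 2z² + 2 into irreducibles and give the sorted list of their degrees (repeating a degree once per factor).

1, 1, 1, 3

Write h(z) = z⁶ + 2z⁵ + 4z⁴ + 2z³ + 2z² + 2.
Roots in GF(5): h(0) = 2; h(1) = 3; h(2) = 3; h(3) = 3; h(4) = 0 → root.
Linear factors from roots: (z + 1).
Complete factorization: h(z) = (z + 1)^3·(z³ + 4z² + 4z + 2).
Factor degrees with multiplicity: 1 + 1 + 1 + 3 = 6.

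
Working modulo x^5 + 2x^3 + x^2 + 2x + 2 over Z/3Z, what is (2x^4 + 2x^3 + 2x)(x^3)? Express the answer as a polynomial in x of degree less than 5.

Multiply in Z/3Z[x]: (2x^4 + 2x^3 + 2x)·(x^3) = 2x^7 + 2x^6 + 2x^4.
Reduce using x^5 ≡ x^3 + 2x^2 + x + 1 (mod x^5 + 2x^3 + x^2 + 2x + 2).
Reduced: 2x^4 + 2x^3 + 2x^2 + x + 2.

2x^4 + 2x^3 + 2x^2 + x + 2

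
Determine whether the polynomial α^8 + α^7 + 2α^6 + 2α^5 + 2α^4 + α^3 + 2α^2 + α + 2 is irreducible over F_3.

Write P(α) = α^8 + α^7 + 2α^6 + 2α^5 + 2α^4 + α^3 + 2α^2 + α + 2.
Check for roots in F_3: P(0) = 2; P(1) = 2; P(2) = 1.
No roots, so no linear factors.
Monic irreducibles of degree 2 over GF(3): α^2 + 1, α^2 + α + 2, α^2 + 2α + 2.
None of them divide P (all give nonzero remainder).
Degree-3 irreducible divisors: test the 8 monic irreducibles of degree 3 over GF(3).
None of them divide P (all give nonzero remainder).
Degree-4 irreducible divisors: test the 18 monic irreducibles of degree 4 over GF(3).
None of them divide P (all give nonzero remainder).
No irreducible factor of degree ≤ 4 exists, so P is irreducible over GF(3).

Yes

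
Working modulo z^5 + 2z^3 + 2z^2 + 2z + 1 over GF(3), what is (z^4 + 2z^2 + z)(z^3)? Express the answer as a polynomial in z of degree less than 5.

2z^4 + z^3 + 2z^2

Multiply in GF(3)[z]: (z^4 + 2z^2 + z)·(z^3) = z^7 + 2z^5 + z^4.
Reduce using z^5 ≡ z^3 + z^2 + z + 2 (mod z^5 + 2z^3 + 2z^2 + 2z + 1).
Reduced: 2z^4 + z^3 + 2z^2.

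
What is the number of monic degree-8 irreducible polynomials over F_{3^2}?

5380020

Gauss's count: N_{9}(8) = (1/8) Σ_{d|8} μ(8/d)·9^d.
Divisors of 8: 1, 2, 4, 8; μ(8/d) for each: 0, 0, -1, 1.
Σ = − 9^4 + 9^8 = 43040160.
N = 43040160/8 = 5380020.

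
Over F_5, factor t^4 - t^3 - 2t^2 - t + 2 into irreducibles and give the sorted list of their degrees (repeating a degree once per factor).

Write h(t) = t^4 - t^3 - 2t^2 - t + 2.
Roots in F_5: h(0) = 2; h(1) = 4; h(2) = 0 → root; h(3) = 0 → root; h(4) = 3.
Linear factors from roots: (t - 2), (t + 2).
Complete factorization: h(t) = (t + 2)·(t - 2)·(t^2 - t + 2).
Factor degrees with multiplicity: 1 + 1 + 2 = 4.

1, 1, 2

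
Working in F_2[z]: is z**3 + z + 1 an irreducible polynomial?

Write m(z) = z**3 + z + 1.
Check for roots in F_2: m(0) = 1; m(1) = 1.
No roots. A degree-3 polynomial over a field with no linear factor is irreducible.

Yes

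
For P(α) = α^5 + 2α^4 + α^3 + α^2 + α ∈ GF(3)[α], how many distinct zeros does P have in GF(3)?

3

Evaluate at each of the 3 elements of GF(3):
P(0) = 0 → root; P(1) = 0 → root; P(2) = 0 → root.
Roots: {0, 1, 2}.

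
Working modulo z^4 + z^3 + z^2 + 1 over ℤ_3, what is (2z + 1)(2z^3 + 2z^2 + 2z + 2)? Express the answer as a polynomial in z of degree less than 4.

Multiply in ℤ_3[z]: (2z + 1)·(2z^3 + 2z^2 + 2z + 2) = z^4 + 2.
Reduce using z^4 ≡ 2z^3 + 2z^2 + 2 (mod z^4 + z^3 + z^2 + 1).
Reduced: 2z^3 + 2z^2 + 1.

2z^3 + 2z^2 + 1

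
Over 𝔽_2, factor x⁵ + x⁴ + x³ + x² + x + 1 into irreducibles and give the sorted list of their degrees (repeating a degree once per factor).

Write f(x) = x⁵ + x⁴ + x³ + x² + x + 1.
Roots in 𝔽_2: f(0) = 1; f(1) = 0 → root.
Linear factors from roots: (x + 1).
Complete factorization: f(x) = (x + 1)·(x² + x + 1)^2.
Factor degrees with multiplicity: 1 + 2 + 2 = 5.

1, 2, 2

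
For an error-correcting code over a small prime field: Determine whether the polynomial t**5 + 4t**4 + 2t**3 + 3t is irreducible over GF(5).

No

Write f(t) = t**5 + 4t**4 + 2t**3 + 3t.
Check for roots in GF(5): f(0) = 0 → root; f(1) = 0 → root; f(2) = 3; f(3) = 0 → root; f(4) = 3.
f(0) = 0, so (t) divides f(t); f is reducible.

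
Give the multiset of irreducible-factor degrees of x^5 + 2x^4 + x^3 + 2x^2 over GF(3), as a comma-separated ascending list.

1, 1, 1, 2

Write f(x) = x^5 + 2x^4 + x^3 + 2x^2.
Roots in GF(3): f(0) = 0 → root; f(1) = 0 → root; f(2) = 2.
Linear factors from roots: (x), (x + 2).
Complete factorization: f(x) = (x + 2)·(x)^2·(x^2 + 1).
Factor degrees with multiplicity: 1 + 1 + 1 + 2 = 5.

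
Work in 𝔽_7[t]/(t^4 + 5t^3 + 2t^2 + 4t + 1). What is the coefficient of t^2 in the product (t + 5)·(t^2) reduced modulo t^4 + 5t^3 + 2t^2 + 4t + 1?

5

Multiply in 𝔽_7[t]: (t + 5)·(t^2) = t^3 + 5t^2.
Reduced: t^3 + 5t^2.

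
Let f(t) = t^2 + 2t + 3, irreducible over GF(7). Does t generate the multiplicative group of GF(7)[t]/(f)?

Yes

|GF(7^2)^×| = 7^2 − 1 = 48. Prime factorization: 48 = 2^4·3.
f is primitive ⇔ t has order 48 in GF(7)[t]/(f), i.e. t^(48/q) ≠ 1 for each prime q | 48.
t^(24) mod f = 6.
t^(16) mod f = 2.
None equal 1, so t has full order 48; f is primitive.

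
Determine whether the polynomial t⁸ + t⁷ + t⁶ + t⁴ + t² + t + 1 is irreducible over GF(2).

Yes

Write m(t) = t⁸ + t⁷ + t⁶ + t⁴ + t² + t + 1.
Check for roots in GF(2): m(0) = 1; m(1) = 1.
No roots, so no linear factors.
Monic irreducibles of degree 2 over GF(2): t² + t + 1.
None of them divide m (all give nonzero remainder).
Monic irreducibles of degree 3 over GF(2): t³ + t + 1, t³ + t² + 1.
None of them divide m (all give nonzero remainder).
Monic irreducibles of degree 4 over GF(2): t⁴ + t + 1, t⁴ + t³ + 1, t⁴ + t³ + t² + t + 1.
None of them divide m (all give nonzero remainder).
No irreducible factor of degree ≤ 4 exists, so m is irreducible over GF(2).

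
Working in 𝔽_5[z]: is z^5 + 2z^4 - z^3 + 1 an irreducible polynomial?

Write g(z) = z^5 + 2z^4 - z^3 + 1.
Check for roots in 𝔽_5: g(0) = 1; g(1) = 3; g(2) = 2; g(3) = 4; g(4) = 3.
No roots, so no linear factors.
Degree-2 irreducible divisors: test the 10 monic irreducibles of degree 2 over GF(5).
None of them divide g (all give nonzero remainder).
No irreducible factor of degree ≤ 2 exists, so g is irreducible over GF(5).

Yes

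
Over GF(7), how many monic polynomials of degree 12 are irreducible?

By the necklace-counting formula, N_7(12) = (1/12) Σ_{d|12} μ(12/d)·7^d.
Divisors of 12: 1, 2, 3, 4, 6, 12; μ(12/d) for each: 0, 1, 0, -1, -1, 1.
Σ = 7^2 − 7^4 − 7^6 + 7^12 = 13841167200.
N = 13841167200/12 = 1153430600.

1153430600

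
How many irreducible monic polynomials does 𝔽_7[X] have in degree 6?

19544

By the necklace-counting formula, N_7(6) = (1/6) Σ_{d|6} μ(6/d)·7^d.
Divisors of 6: 1, 2, 3, 6; μ(6/d) for each: 1, -1, -1, 1.
Σ = 7^1 − 7^2 − 7^3 + 7^6 = 117264.
N = 117264/6 = 19544.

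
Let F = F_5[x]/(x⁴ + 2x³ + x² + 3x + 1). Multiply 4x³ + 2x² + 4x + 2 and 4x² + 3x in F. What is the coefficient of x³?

Multiply in F_5[x]: (4x³ + 2x² + 4x + 2)·(4x² + 3x) = x⁵ + 2x³ + x.
Reduce using x⁴ ≡ 3x³ + 4x² + 2x + 4 (mod x⁴ + 2x³ + x² + 3x + 1).
Reduced: 4x² + x + 2.

0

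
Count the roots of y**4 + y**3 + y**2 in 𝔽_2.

1

Write g(y) = y**4 + y**3 + y**2.
Evaluate at each of the 2 elements of 𝔽_2:
g(0) = 0 → root; g(1) = 1.
Roots: {0}.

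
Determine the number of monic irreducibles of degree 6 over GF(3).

x^(3^6) − x is the product of all monic irreducibles of degree dividing 6; Möbius inversion gives N = (1/6) Σ μ(6/d)·3^d.
Divisors of 6: 1, 2, 3, 6; μ(6/d) for each: 1, -1, -1, 1.
Σ = 3^1 − 3^2 − 3^3 + 3^6 = 696.
N = 696/6 = 116.

116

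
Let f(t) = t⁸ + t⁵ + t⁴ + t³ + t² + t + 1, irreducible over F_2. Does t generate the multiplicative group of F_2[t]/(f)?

|GF(2^8)^×| = 2^8 − 1 = 255. Prime factorization: 255 = 3·5·17.
f is primitive ⇔ t has order 255 in GF(2)[t]/(f), i.e. t^(255/q) ≠ 1 for each prime q | 255.
t^(85) mod f = 1
t^(51) mod f = t⁷ + t⁵ + t³ + t² + t + 1.
t^(15) mod f = t⁶ + t³ + t + 1.
Since t^(85) = 1, the order of t divides 85 < 255; not primitive.

No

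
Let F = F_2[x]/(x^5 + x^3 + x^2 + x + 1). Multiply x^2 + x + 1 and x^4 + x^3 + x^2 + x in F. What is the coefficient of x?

Multiply in F_2[x]: (x^2 + x + 1)·(x^4 + x^3 + x^2 + x) = x^6 + x^4 + x^3 + x.
Reduce using x^5 ≡ x^3 + x^2 + x + 1 (mod x^5 + x^3 + x^2 + x + 1).
Reduced: x^2.

0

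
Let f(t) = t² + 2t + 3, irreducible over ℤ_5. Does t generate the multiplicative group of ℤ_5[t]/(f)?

Yes

|GF(5^2)^×| = 5^2 − 1 = 24. Prime factorization: 24 = 2^3·3.
f is primitive ⇔ t has order 24 in GF(5)[t]/(f), i.e. t^(24/q) ≠ 1 for each prime q | 24.
t^(12) mod f = 4.
t^(8) mod f = 4t + 1.
None equal 1, so t has full order 24; f is primitive.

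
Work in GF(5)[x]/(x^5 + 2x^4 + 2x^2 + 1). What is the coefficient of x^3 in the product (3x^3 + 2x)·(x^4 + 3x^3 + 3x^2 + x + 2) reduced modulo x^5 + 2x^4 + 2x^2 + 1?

Multiply in GF(5)[x]: (3x^3 + 2x)·(x^4 + 3x^3 + 3x^2 + x + 2) = 3x^7 + 4x^6 + x^5 + 4x^4 + 2x^3 + 2x^2 + 4x.
Reduce using x^5 ≡ 3x^4 + 3x^2 + 4 (mod x^5 + 2x^4 + 2x^2 + 1).
Reduced: 3x^4 + x^3 + 4x^2 + x.

1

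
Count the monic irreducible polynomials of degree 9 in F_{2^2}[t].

29120

x^(4^9) − x is the product of all monic irreducibles of degree dividing 9; Möbius inversion gives N = (1/9) Σ μ(9/d)·4^d.
Divisors of 9: 1, 3, 9; μ(9/d) for each: 0, -1, 1.
Σ = − 4^3 + 4^9 = 262080.
N = 262080/9 = 29120.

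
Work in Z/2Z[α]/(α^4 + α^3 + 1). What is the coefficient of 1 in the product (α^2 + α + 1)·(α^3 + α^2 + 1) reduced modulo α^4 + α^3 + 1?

Multiply in Z/2Z[α]: (α^2 + α + 1)·(α^3 + α^2 + 1) = α^5 + α + 1.
Reduce using α^4 ≡ α^3 + 1 (mod α^4 + α^3 + 1).
Reduced: α^3.

0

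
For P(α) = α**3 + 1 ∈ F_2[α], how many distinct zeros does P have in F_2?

1

Evaluate at each of the 2 elements of F_2:
P(0) = 1; P(1) = 0 → root.
Roots: {1}.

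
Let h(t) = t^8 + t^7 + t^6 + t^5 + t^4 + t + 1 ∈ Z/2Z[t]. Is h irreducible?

Check for roots in Z/2Z: h(0) = 1; h(1) = 1.
No roots, so no linear factors.
Monic irreducibles of degree 2 over GF(2): t^2 + t + 1.
None of them divide h (all give nonzero remainder).
Monic irreducibles of degree 3 over GF(2): t^3 + t + 1, t^3 + t^2 + 1.
None of them divide h (all give nonzero remainder).
Monic irreducibles of degree 4 over GF(2): t^4 + t + 1, t^4 + t^3 + 1, t^4 + t^3 + t^2 + t + 1.
None of them divide h (all give nonzero remainder).
No irreducible factor of degree ≤ 4 exists, so h is irreducible over GF(2).

Yes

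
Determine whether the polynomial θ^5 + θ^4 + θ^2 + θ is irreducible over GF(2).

No

Write P(θ) = θ^5 + θ^4 + θ^2 + θ.
Check for roots in GF(2): P(0) = 0 → root; P(1) = 0 → root.
P(0) = 0, so (θ) divides P(θ); P is reducible.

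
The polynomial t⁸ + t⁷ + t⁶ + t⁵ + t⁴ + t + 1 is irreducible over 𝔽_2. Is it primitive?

Write f(t) = t⁸ + t⁷ + t⁶ + t⁵ + t⁴ + t + 1.
|GF(2^8)^×| = 2^8 − 1 = 255. Prime factorization: 255 = 3·5·17.
f is primitive ⇔ t has order 255 in GF(2)[t]/(f), i.e. t^(255/q) ≠ 1 for each prime q | 255.
t^(85) mod f = t⁶ + t⁵ + t⁴.
t^(51) mod f = 1
t^(15) mod f = t⁷ + t⁴ + t³ + 1.
Since t^(51) = 1, the order of t divides 51 < 255; not primitive.

No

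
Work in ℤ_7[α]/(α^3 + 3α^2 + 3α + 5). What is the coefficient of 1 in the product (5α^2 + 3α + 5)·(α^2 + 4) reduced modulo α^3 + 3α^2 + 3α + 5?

Multiply in ℤ_7[α]: (5α^2 + 3α + 5)·(α^2 + 4) = 5α^4 + 3α^3 + 4α^2 + 5α + 6.
Reduce using α^3 ≡ 4α^2 + 4α + 2 (mod α^3 + 3α^2 + 3α + 5).
Reduced: 4α^2 + 2α + 3.

3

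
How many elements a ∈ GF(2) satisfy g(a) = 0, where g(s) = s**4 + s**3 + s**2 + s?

2

Evaluate at each of the 2 elements of GF(2):
g(0) = 0 → root; g(1) = 0 → root.
Roots: {0, 1}.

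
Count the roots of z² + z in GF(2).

Write P(z) = z² + z.
Evaluate at each of the 2 elements of GF(2):
P(0) = 0 → root; P(1) = 0 → root.
Roots: {0, 1}.

2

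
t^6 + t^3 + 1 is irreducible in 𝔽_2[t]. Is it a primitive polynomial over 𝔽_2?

No

Write f(t) = t^6 + t^3 + 1.
|GF(2^6)^×| = 2^6 − 1 = 63. Prime factorization: 63 = 3^2·7.
f is primitive ⇔ t has order 63 in GF(2)[t]/(f), i.e. t^(63/q) ≠ 1 for each prime q | 63.
t^(21) mod f = t^3.
t^(9) mod f = 1
Since t^(9) = 1, the order of t divides 9 < 63; not primitive.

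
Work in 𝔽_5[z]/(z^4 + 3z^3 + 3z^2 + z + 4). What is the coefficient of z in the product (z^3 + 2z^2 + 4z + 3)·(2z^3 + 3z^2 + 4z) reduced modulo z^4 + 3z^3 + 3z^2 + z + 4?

4

Multiply in 𝔽_5[z]: (z^3 + 2z^2 + 4z + 3)·(2z^3 + 3z^2 + 4z) = 2z^6 + 2z^5 + 3z^4 + z^3 + 2z.
Reduce using z^4 ≡ 2z^3 + 2z^2 + 4z + 1 (mod z^4 + 3z^3 + 3z^2 + z + 4).
Reduced: 4z^3 + 4z^2 + 4z + 4.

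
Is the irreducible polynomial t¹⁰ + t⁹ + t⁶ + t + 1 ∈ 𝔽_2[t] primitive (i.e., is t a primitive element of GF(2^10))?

Yes

Write f(t) = t¹⁰ + t⁹ + t⁶ + t + 1.
|GF(2^10)^×| = 2^10 − 1 = 1023. Prime factorization: 1023 = 3·11·31.
f is primitive ⇔ t has order 1023 in GF(2)[t]/(f), i.e. t^(1023/q) ≠ 1 for each prime q | 1023.
t^(341) mod f = t⁹ + t⁶ + t⁵ + t⁴ + t.
t^(93) mod f = t⁹ + t⁶ + t⁵ + t⁴ + t³.
t^(33) mod f = t⁹ + t⁸ + t⁴ + 1.
None equal 1, so t has full order 1023; f is primitive.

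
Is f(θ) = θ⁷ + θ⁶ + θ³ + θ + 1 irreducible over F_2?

Yes

Check for roots in F_2: f(0) = 1; f(1) = 1.
No roots, so no linear factors.
Monic irreducibles of degree 2 over GF(2): θ² + θ + 1.
None of them divide f (all give nonzero remainder).
Monic irreducibles of degree 3 over GF(2): θ³ + θ + 1, θ³ + θ² + 1.
None of them divide f (all give nonzero remainder).
No irreducible factor of degree ≤ 3 exists, so f is irreducible over GF(2).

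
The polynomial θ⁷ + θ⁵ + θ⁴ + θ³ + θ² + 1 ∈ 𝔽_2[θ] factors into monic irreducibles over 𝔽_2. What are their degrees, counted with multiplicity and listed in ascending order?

Write f(θ) = θ⁷ + θ⁵ + θ⁴ + θ³ + θ² + 1.
Roots in 𝔽_2: f(0) = 1; f(1) = 0 → root.
Linear factors from roots: (θ + 1).
Complete factorization: f(θ) = (θ + 1)·(θ² + θ + 1)^3.
Factor degrees with multiplicity: 1 + 2 + 2 + 2 = 7.

1, 2, 2, 2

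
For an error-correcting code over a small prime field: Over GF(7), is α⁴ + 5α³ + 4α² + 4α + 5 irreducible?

Yes

Write m(α) = α⁴ + 5α³ + 4α² + 4α + 5.
Check for roots in GF(7): m(0) = 5; m(1) = 5; m(2) = 1; m(3) = 3; m(4) = 3; m(5) = 3; m(6) = 1.
No roots, so no linear factors.
Degree-2 irreducible divisors: test the 21 monic irreducibles of degree 2 over GF(7).
None of them divide m (all give nonzero remainder).
No irreducible factor of degree ≤ 2 exists, so m is irreducible over GF(7).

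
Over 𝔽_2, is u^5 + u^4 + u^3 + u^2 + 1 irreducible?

Write g(u) = u^5 + u^4 + u^3 + u^2 + 1.
Check for roots in 𝔽_2: g(0) = 1; g(1) = 1.
No roots, so no linear factors.
Monic irreducibles of degree 2 over GF(2): u^2 + u + 1.
None of them divide g (all give nonzero remainder).
No irreducible factor of degree ≤ 2 exists, so g is irreducible over GF(2).

Yes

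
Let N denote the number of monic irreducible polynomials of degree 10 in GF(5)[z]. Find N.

976248

x^(5^10) − x is the product of all monic irreducibles of degree dividing 10; Möbius inversion gives N = (1/10) Σ μ(10/d)·5^d.
Divisors of 10: 1, 2, 5, 10; μ(10/d) for each: 1, -1, -1, 1.
Σ = 5^1 − 5^2 − 5^5 + 5^10 = 9762480.
N = 9762480/10 = 976248.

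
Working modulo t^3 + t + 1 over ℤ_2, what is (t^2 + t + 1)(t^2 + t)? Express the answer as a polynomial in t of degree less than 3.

Multiply in ℤ_2[t]: (t^2 + t + 1)·(t^2 + t) = t^4 + t.
Reduce using t^3 ≡ t + 1 (mod t^3 + t + 1).
Reduced: t^2.

t^2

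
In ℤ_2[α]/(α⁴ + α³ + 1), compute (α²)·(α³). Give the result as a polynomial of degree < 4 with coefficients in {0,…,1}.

Multiply in ℤ_2[α]: (α²)·(α³) = α⁵.
Reduce using α⁴ ≡ α³ + 1 (mod α⁴ + α³ + 1).
Reduced: α³ + α + 1.

α^3 + α + 1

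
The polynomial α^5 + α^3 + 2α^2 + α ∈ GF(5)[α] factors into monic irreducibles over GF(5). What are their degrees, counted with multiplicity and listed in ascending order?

1, 1, 1, 2

Write f(α) = α^5 + α^3 + 2α^2 + α.
Roots in GF(5): f(0) = 0 → root; f(1) = 0 → root; f(2) = 0 → root; f(3) = 1; f(4) = 4.
Linear factors from roots: (α), (α + 4), (α + 3).
Complete factorization: f(α) = (α)·(α + 3)·(α + 4)·(α^2 + 3α + 3).
Factor degrees with multiplicity: 1 + 1 + 1 + 2 = 5.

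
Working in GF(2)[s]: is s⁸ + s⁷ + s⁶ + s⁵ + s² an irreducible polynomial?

Write h(s) = s⁸ + s⁷ + s⁶ + s⁵ + s².
Check for roots in GF(2): h(0) = 0 → root; h(1) = 1.
h(0) = 0, so (s) divides h(s); h is reducible.

No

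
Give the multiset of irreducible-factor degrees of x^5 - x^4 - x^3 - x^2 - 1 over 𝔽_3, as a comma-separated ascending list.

Write h(x) = x^5 - x^4 - x^3 - x^2 - 1.
Roots in 𝔽_3: h(0) = 2; h(1) = 0 → root; h(2) = 0 → root.
Linear factors from roots: (x - 1), (x + 1).
Complete factorization: h(x) = (x + 1)·(x - 1)·(x^3 - x^2 + 1).
Factor degrees with multiplicity: 1 + 1 + 3 = 5.

1, 1, 3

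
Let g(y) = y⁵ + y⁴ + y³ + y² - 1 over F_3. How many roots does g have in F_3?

1

Evaluate at each of the 3 elements of F_3:
g(0) = 2; g(1) = 0 → root; g(2) = 2.
Roots: {1}.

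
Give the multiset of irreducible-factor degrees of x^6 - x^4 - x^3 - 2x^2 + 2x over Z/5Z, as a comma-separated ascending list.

1, 2, 3

Write g(x) = x^6 - x^4 - x^3 - 2x^2 + 2x.
Roots in Z/5Z: g(0) = 0 → root; g(1) = 4; g(2) = 1; g(3) = 4; g(4) = 2.
Linear factors from roots: (x).
Complete factorization: g(x) = (x)·(x^2 - 2)·(x^3 + x - 1).
Factor degrees with multiplicity: 1 + 2 + 3 = 6.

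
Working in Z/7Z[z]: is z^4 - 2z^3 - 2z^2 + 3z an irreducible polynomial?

Write f(z) = z^4 - 2z^3 - 2z^2 + 3z.
Check for roots in Z/7Z: f(0) = 0 → root; f(1) = 0 → root; f(2) = 5; f(3) = 4; f(4) = 3; f(5) = 4; f(6) = 5.
f(0) = 0, so (z) divides f(z); f is reducible.

No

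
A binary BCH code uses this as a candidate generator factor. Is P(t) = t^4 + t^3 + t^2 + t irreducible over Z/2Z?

No

Check for roots in Z/2Z: P(0) = 0 → root; P(1) = 0 → root.
P(0) = 0, so (t) divides P(t); P is reducible.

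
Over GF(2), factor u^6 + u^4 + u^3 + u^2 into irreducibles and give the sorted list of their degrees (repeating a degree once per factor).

Write f(u) = u^6 + u^4 + u^3 + u^2.
Roots in GF(2): f(0) = 0 → root; f(1) = 0 → root.
Linear factors from roots: (u), (u + 1).
Complete factorization: f(u) = (u + 1)·(u)^2·(u^3 + u^2 + 1).
Factor degrees with multiplicity: 1 + 1 + 1 + 3 = 6.

1, 1, 1, 3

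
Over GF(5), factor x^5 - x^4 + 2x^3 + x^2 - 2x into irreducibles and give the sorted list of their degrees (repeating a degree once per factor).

1, 2, 2

Write f(x) = x^5 - x^4 + 2x^3 + x^2 - 2x.
Roots in GF(5): f(0) = 0 → root; f(1) = 1; f(2) = 2; f(3) = 4; f(4) = 4.
Linear factors from roots: (x).
Complete factorization: f(x) = (x)·(x^2 + x + 1)·(x^2 - 2x - 2).
Factor degrees with multiplicity: 1 + 2 + 2 = 5.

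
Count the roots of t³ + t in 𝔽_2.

2

Write f(t) = t³ + t.
Evaluate at each of the 2 elements of 𝔽_2:
f(0) = 0 → root; f(1) = 0 → root.
Roots: {0, 1}.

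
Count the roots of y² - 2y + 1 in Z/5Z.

1

Write f(y) = y² - 2y + 1.
Evaluate at each of the 5 elements of Z/5Z:
f(0) = 1; f(1) = 0 → root; f(2) = 1; f(3) = 4; f(4) = 4.
Roots: {1}.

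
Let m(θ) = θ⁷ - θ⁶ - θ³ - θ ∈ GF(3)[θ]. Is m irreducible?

No

Check for roots in GF(3): m(0) = 0 → root; m(1) = 1; m(2) = 0 → root.
m(0) = 0, so (θ) divides m(θ); m is reducible.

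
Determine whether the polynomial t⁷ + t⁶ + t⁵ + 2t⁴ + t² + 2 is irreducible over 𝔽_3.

Yes

Write f(t) = t⁷ + t⁶ + t⁵ + 2t⁴ + t² + 2.
Check for roots in 𝔽_3: f(0) = 2; f(1) = 2; f(2) = 1.
No roots, so no linear factors.
Monic irreducibles of degree 2 over GF(3): t² + 1, t² + t + 2, t² + 2t + 2.
None of them divide f (all give nonzero remainder).
Degree-3 irreducible divisors: test the 8 monic irreducibles of degree 3 over GF(3).
None of them divide f (all give nonzero remainder).
No irreducible factor of degree ≤ 3 exists, so f is irreducible over GF(3).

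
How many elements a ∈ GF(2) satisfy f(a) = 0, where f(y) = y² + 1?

Evaluate at each of the 2 elements of GF(2):
f(0) = 1; f(1) = 0 → root.
Roots: {1}.

1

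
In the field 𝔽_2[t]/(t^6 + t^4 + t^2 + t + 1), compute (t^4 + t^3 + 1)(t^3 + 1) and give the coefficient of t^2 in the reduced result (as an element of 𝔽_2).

Multiply in 𝔽_2[t]: (t^4 + t^3 + 1)·(t^3 + 1) = t^7 + t^6 + t^4 + 1.
Reduce using t^6 ≡ t^4 + t^2 + t + 1 (mod t^6 + t^4 + t^2 + t + 1).
Reduced: t^5 + t^3.

0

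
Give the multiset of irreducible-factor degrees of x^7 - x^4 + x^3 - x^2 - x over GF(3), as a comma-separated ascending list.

1, 1, 1, 2, 2

Write f(x) = x^7 - x^4 + x^3 - x^2 - x.
Roots in GF(3): f(0) = 0 → root; f(1) = 2; f(2) = 0 → root.
Linear factors from roots: (x), (x + 1).
Complete factorization: f(x) = (x)·(x + 1)^2·(x^2 + 1)·(x^2 + x - 1).
Factor degrees with multiplicity: 1 + 1 + 1 + 2 + 2 = 7.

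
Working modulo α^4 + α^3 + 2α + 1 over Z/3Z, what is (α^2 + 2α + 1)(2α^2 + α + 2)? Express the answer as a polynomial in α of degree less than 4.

α

Multiply in Z/3Z[α]: (α^2 + 2α + 1)·(2α^2 + α + 2) = 2α^4 + 2α^3 + 2α + 2.
Reduce using α^4 ≡ 2α^3 + α + 2 (mod α^4 + α^3 + 2α + 1).
Reduced: α.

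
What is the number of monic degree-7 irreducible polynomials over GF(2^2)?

By the necklace-counting formula, N_4(7) = (1/7) Σ_{d|7} μ(7/d)·4^d.
Divisors of 7: 1, 7; μ(7/d) for each: -1, 1.
Σ = − 4^1 + 4^7 = 16380.
N = 16380/7 = 2340.

2340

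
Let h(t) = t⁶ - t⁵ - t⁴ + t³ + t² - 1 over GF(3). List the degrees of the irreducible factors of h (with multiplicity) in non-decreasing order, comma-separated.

1, 1, 1, 3

Roots in GF(3): h(0) = 2; h(1) = 0 → root; h(2) = 0 → root.
Linear factors from roots: (t - 1), (t + 1).
Complete factorization: h(t) = (t - 1)·(t + 1)^2·(t³ + t² - t + 1).
Factor degrees with multiplicity: 1 + 1 + 1 + 3 = 6.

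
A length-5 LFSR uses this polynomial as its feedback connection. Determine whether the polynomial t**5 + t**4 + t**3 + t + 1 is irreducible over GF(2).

Yes

Write g(t) = t**5 + t**4 + t**3 + t + 1.
Check for roots in GF(2): g(0) = 1; g(1) = 1.
No roots, so no linear factors.
Monic irreducibles of degree 2 over GF(2): t**2 + t + 1.
None of them divide g (all give nonzero remainder).
No irreducible factor of degree ≤ 2 exists, so g is irreducible over GF(2).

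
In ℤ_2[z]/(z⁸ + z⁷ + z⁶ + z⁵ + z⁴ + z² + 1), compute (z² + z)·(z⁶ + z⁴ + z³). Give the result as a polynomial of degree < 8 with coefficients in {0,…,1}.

Multiply in ℤ_2[z]: (z² + z)·(z⁶ + z⁴ + z³) = z⁸ + z⁷ + z⁶ + z⁴.
Reduce using z⁸ ≡ z⁷ + z⁶ + z⁵ + z⁴ + z² + 1 (mod z⁸ + z⁷ + z⁶ + z⁵ + z⁴ + z² + 1).
Reduced: z⁵ + z² + 1.

z^5 + z^2 + 1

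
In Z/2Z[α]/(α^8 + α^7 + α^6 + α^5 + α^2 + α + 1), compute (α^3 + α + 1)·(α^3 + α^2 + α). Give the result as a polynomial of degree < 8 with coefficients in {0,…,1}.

Multiply in Z/2Z[α]: (α^3 + α + 1)·(α^3 + α^2 + α) = α^6 + α^5 + α.
Reduced: α^6 + α^5 + α.

α^6 + α^5 + α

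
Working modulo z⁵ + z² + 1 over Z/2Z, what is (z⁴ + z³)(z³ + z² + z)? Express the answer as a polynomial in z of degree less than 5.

Multiply in Z/2Z[z]: (z⁴ + z³)·(z³ + z² + z) = z⁷ + z⁴.
Reduce using z⁵ ≡ z² + 1 (mod z⁵ + z² + 1).
Reduced: z².

z^2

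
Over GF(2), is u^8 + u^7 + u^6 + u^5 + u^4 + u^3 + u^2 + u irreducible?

Write m(u) = u^8 + u^7 + u^6 + u^5 + u^4 + u^3 + u^2 + u.
Check for roots in GF(2): m(0) = 0 → root; m(1) = 0 → root.
m(0) = 0, so (u) divides m(u); m is reducible.

No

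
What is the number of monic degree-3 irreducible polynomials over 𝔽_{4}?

20

x^(4^3) − x is the product of all monic irreducibles of degree dividing 3; Möbius inversion gives N = (1/3) Σ μ(3/d)·4^d.
Divisors of 3: 1, 3; μ(3/d) for each: -1, 1.
Σ = − 4^1 + 4^3 = 60.
N = 60/3 = 20.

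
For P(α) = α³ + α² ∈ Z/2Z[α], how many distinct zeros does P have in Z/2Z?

Evaluate at each of the 2 elements of Z/2Z:
P(0) = 0 → root; P(1) = 0 → root.
Roots: {0, 1}.

2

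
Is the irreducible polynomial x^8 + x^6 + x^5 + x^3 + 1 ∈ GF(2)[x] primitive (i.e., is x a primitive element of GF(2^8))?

Yes

Write f(x) = x^8 + x^6 + x^5 + x^3 + 1.
|GF(2^8)^×| = 2^8 − 1 = 255. Prime factorization: 255 = 3·5·17.
f is primitive ⇔ x has order 255 in GF(2)[x]/(f), i.e. x^(255/q) ≠ 1 for each prime q | 255.
x^(85) mod f = x^6 + x^5 + x^4 + x^3 + x^2 + x + 1.
x^(51) mod f = x^6 + x^5 + x^4 + x^3.
x^(15) mod f = x^7 + x^5 + x^4 + x^2 + 1.
None equal 1, so x has full order 255; f is primitive.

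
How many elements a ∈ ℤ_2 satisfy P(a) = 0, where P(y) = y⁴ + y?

Evaluate at each of the 2 elements of ℤ_2:
P(0) = 0 → root; P(1) = 0 → root.
Roots: {0, 1}.

2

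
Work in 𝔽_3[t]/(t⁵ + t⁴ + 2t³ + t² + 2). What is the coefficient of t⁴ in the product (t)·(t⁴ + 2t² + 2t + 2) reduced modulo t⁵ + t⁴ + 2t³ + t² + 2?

Multiply in 𝔽_3[t]: (t)·(t⁴ + 2t² + 2t + 2) = t⁵ + 2t³ + 2t² + 2t.
Reduce using t⁵ ≡ 2t⁴ + t³ + 2t² + 1 (mod t⁵ + t⁴ + 2t³ + t² + 2).
Reduced: 2t⁴ + t² + 2t + 1.

2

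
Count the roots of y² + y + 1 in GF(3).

Write g(y) = y² + y + 1.
Evaluate at each of the 3 elements of GF(3):
g(0) = 1; g(1) = 0 → root; g(2) = 1.
Roots: {1}.

1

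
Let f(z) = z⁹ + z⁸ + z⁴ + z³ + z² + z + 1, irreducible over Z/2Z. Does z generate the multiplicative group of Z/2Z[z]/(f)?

|GF(2^9)^×| = 2^9 − 1 = 511. Prime factorization: 511 = 7·73.
f is primitive ⇔ z has order 511 in GF(2)[z]/(f), i.e. z^(511/q) ≠ 1 for each prime q | 511.
z^(73) mod f = z⁸ + z⁷ + z⁶ + z⁴ + z² + 1.
z^(7) mod f = z⁷.
None equal 1, so z has full order 511; f is primitive.

Yes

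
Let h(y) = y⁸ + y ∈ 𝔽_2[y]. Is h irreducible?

No

Check for roots in 𝔽_2: h(0) = 0 → root; h(1) = 0 → root.
h(0) = 0, so (y) divides h(y); h is reducible.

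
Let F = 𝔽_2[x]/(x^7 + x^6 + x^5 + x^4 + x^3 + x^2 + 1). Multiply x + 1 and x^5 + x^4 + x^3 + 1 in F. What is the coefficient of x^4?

0

Multiply in 𝔽_2[x]: (x + 1)·(x^5 + x^4 + x^3 + 1) = x^6 + x^3 + x + 1.
Reduced: x^6 + x^3 + x + 1.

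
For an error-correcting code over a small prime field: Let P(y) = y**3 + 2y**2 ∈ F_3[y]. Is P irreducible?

Check for roots in F_3: P(0) = 0 → root; P(1) = 0 → root; P(2) = 1.
P(0) = 0, so (y) divides P(y); P is reducible.

No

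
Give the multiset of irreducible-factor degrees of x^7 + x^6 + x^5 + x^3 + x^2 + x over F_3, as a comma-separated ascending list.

Write f(x) = x^7 + x^6 + x^5 + x^3 + x^2 + x.
Roots in F_3: f(0) = 0 → root; f(1) = 0 → root; f(2) = 1.
Linear factors from roots: (x), (x + 2).
Complete factorization: f(x) = (x)·(x + 2)^2·(x^2 + x + 2)·(x^2 + 2x + 2).
Factor degrees with multiplicity: 1 + 1 + 1 + 2 + 2 = 7.

1, 1, 1, 2, 2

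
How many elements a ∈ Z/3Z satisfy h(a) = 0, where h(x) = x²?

1

Evaluate at each of the 3 elements of Z/3Z:
h(0) = 0 → root; h(1) = 1; h(2) = 1.
Roots: {0}.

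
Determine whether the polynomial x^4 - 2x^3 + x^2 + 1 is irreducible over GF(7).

Write g(x) = x^4 - 2x^3 + x^2 + 1.
Check for roots in GF(7): g(0) = 1; g(1) = 1; g(2) = 5; g(3) = 2; g(4) = 5; g(5) = 2; g(6) = 5.
No roots, so no linear factors.
Degree-2 irreducible divisors: test the 21 monic irreducibles of degree 2 over GF(7).
None of them divide g (all give nonzero remainder).
No irreducible factor of degree ≤ 2 exists, so g is irreducible over GF(7).

Yes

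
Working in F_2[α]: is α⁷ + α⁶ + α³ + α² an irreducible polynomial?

Write P(α) = α⁷ + α⁶ + α³ + α².
Check for roots in F_2: P(0) = 0 → root; P(1) = 0 → root.
P(0) = 0, so (α) divides P(α); P is reducible.

No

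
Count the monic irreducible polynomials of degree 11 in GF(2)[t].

The number of monic irreducibles of degree 11 over GF(2) is (1/11)·Σ_{d∣11} μ(11/d) 2^d.
Divisors of 11: 1, 11; μ(11/d) for each: -1, 1.
Σ = − 2^1 + 2^11 = 2046.
N = 2046/11 = 186.

186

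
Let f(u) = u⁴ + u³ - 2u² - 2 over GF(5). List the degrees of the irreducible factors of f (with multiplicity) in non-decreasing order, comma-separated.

Roots in GF(5): f(0) = 3; f(1) = 3; f(2) = 4; f(3) = 3; f(4) = 1.
Complete factorization: f(u) = (u⁴ + u³ - 2u² - 2).
Factor degrees with multiplicity: 4 = 4.

4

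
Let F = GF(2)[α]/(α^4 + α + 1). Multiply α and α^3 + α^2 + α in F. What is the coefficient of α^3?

1

Multiply in GF(2)[α]: (α)·(α^3 + α^2 + α) = α^4 + α^3 + α^2.
Reduce using α^4 ≡ α + 1 (mod α^4 + α + 1).
Reduced: α^3 + α^2 + α + 1.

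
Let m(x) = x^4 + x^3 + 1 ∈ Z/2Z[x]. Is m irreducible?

Check for roots in Z/2Z: m(0) = 1; m(1) = 1.
No roots, so no linear factors.
Monic irreducibles of degree 2 over GF(2): x^2 + x + 1.
None of them divide m (all give nonzero remainder).
No irreducible factor of degree ≤ 2 exists, so m is irreducible over GF(2).

Yes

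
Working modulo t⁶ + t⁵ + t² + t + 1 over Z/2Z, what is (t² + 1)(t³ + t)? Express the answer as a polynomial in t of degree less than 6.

Multiply in Z/2Z[t]: (t² + 1)·(t³ + t) = t⁵ + t.
Reduced: t⁵ + t.

t^5 + t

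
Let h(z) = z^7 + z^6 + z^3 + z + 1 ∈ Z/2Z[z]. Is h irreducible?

Yes

Check for roots in Z/2Z: h(0) = 1; h(1) = 1.
No roots, so no linear factors.
Monic irreducibles of degree 2 over GF(2): z^2 + z + 1.
None of them divide h (all give nonzero remainder).
Monic irreducibles of degree 3 over GF(2): z^3 + z + 1, z^3 + z^2 + 1.
None of them divide h (all give nonzero remainder).
No irreducible factor of degree ≤ 3 exists, so h is irreducible over GF(2).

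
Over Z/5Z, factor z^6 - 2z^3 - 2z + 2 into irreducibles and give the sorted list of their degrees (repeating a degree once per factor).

2, 4

Write f(z) = z^6 - 2z^3 - 2z + 2.
Roots in Z/5Z: f(0) = 2; f(1) = 4; f(2) = 1; f(3) = 1; f(4) = 2.
Complete factorization: f(z) = (z^2 + z + 2)·(z^4 - z^3 - z^2 + z + 1).
Factor degrees with multiplicity: 2 + 4 = 6.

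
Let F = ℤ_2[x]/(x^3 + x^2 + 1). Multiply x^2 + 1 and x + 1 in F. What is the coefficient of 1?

0

Multiply in ℤ_2[x]: (x^2 + 1)·(x + 1) = x^3 + x^2 + x + 1.
Reduce using x^3 ≡ x^2 + 1 (mod x^3 + x^2 + 1).
Reduced: x.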